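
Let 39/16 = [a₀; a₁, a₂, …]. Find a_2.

3

39 = 2·16 + 7   →  a_0 = 2
16 = 2·7 + 2   →  a_1 = 2
7 = 3·2 + 1   →  a_2 = 3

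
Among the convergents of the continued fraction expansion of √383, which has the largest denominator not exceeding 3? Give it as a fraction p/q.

39/2

√383 = [19; 1, 1, 3, 19, 3, 1, 1, 38, …] (period length 8).
Convergents:
  p_0/q_0 = 19/1
  p_1/q_1 = 20/1
  p_2/q_2 = 39/2
  p_3/q_3 = 137/7
q_2 = 2 ≤ 3 < 7 = q_3, so the answer is 39/2.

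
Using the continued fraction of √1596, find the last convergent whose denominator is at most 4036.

√1596 = [39; 1, 18, 1, 78, …] (period length 4).
Convergents:
  p_0/q_0 = 39/1
  p_1/q_1 = 40/1
  p_2/q_2 = 759/19
  p_3/q_3 = 799/20
  p_4/q_4 = 63081/1579
  p_5/q_5 = 63880/1599
  p_6/q_6 = 1212921/30361
q_5 = 1599 ≤ 4036 < 30361 = q_6, so the answer is 63880/1599.

63880/1599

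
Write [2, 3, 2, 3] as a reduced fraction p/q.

55/24

Fold from the inside: start with 3/1.
  2 + 1/3 = 7/3
  3 + 3/7 = 24/7
  2 + 7/24 = 55/24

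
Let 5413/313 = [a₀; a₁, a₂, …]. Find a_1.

3

5413 = 17·313 + 92   →  a_0 = 17
313 = 3·92 + 37   →  a_1 = 3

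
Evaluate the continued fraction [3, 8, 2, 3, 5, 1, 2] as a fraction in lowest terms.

3287/1054

Fold from the inside: start with 2/1.
  1 + 1/2 = 3/2
  5 + 2/3 = 17/3
  3 + 3/17 = 54/17
  2 + 17/54 = 125/54
  8 + 54/125 = 1054/125
  3 + 125/1054 = 3287/1054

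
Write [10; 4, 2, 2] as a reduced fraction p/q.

225/22

Fold from the inside: start with 2/1.
  2 + 1/2 = 5/2
  4 + 2/5 = 22/5
  10 + 5/22 = 225/22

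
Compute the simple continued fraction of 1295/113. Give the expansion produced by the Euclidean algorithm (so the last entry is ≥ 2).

1295 = 11×113 + 52
113 = 2×52 + 9
52 = 5×9 + 7
9 = 1×7 + 2
7 = 3×2 + 1
2 = 2×1 + 0  (stop)
So 1295/113 = [11; 2, 5, 1, 3, 2].

[11; 2, 5, 1, 3, 2]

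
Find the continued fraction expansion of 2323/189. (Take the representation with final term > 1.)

[12; 3, 2, 3, 2, 3]

2323 = 12·189 + 55
189 = 3·55 + 24
55 = 2·24 + 7
24 = 3·7 + 3
7 = 2·3 + 1
3 = 3·1 + 0  (stop)
So 2323/189 = [12; 3, 2, 3, 2, 3].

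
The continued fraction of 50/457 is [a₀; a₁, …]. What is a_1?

50 = 0·457 + 50   →  a_0 = 0
457 = 9·50 + 7   →  a_1 = 9

9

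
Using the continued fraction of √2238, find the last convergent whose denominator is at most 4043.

√2238 = [47; 3, 3, 1, 30, 1, 3, 3, 94, …] (period length 8).
Convergents:
  p_0/q_0 = 47/1
  p_1/q_1 = 142/3
  p_2/q_2 = 473/10
  p_3/q_3 = 615/13
  p_4/q_4 = 18923/400
  p_5/q_5 = 19538/413
  p_6/q_6 = 77537/1639
  p_7/q_7 = 252149/5330
q_6 = 1639 ≤ 4043 < 5330 = q_7, so the answer is 77537/1639.

77537/1639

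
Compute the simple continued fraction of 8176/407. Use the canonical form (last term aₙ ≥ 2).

8176 = 20×407 + 36
407 = 11×36 + 11
36 = 3×11 + 3
11 = 3×3 + 2
3 = 1×2 + 1
2 = 2×1 + 0  (stop)
So 8176/407 = [20; 11, 3, 3, 1, 2].

[20; 11, 3, 3, 1, 2]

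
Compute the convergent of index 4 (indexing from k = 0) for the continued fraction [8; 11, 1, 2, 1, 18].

380/47

Using pₖ = aₖpₖ₋₁ + pₖ₋₂, qₖ = aₖqₖ₋₁ + qₖ₋₂ (with p₋₁=1, p₋₂=0, q₋₁=0, q₋₂=1):
  k=0: a=8, p=8, q=1
  k=1: a=11, p=89, q=11
  k=2: a=1, p=97, q=12
  k=3: a=2, p=283, q=35
  k=4: a=1, p=380, q=47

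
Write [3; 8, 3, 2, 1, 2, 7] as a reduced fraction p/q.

Fold from the inside: start with 7/1.
  2 + 1/7 = 15/7
  1 + 7/15 = 22/15
  2 + 15/22 = 59/22
  3 + 22/59 = 199/59
  8 + 59/199 = 1651/199
  3 + 199/1651 = 5152/1651

5152/1651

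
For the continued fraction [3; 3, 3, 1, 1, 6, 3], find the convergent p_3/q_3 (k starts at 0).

43/13

Using pₖ = aₖpₖ₋₁ + pₖ₋₂, qₖ = aₖqₖ₋₁ + qₖ₋₂ (with p₋₁=1, p₋₂=0, q₋₁=0, q₋₂=1):
  k=0: a=3, p=3, q=1
  k=1: a=3, p=10, q=3
  k=2: a=3, p=33, q=10
  k=3: a=1, p=43, q=13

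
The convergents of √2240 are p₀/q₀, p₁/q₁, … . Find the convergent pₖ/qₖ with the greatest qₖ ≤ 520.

√2240 = [47; 3, 23, 3, 94, …] (period length 4).
Convergents:
  p_0/q_0 = 47/1
  p_1/q_1 = 142/3
  p_2/q_2 = 3313/70
  p_3/q_3 = 10081/213
  p_4/q_4 = 950927/20092
q_3 = 213 ≤ 520 < 20092 = q_4, so the answer is 10081/213.

10081/213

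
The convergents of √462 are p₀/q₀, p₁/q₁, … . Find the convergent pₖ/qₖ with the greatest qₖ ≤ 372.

√462 = [21; 2, 42, …] (period length 2).
Convergents:
  p_0/q_0 = 21/1
  p_1/q_1 = 43/2
  p_2/q_2 = 1827/85
  p_3/q_3 = 3697/172
  p_4/q_4 = 157101/7309
q_3 = 172 ≤ 372 < 7309 = q_4, so the answer is 3697/172.

3697/172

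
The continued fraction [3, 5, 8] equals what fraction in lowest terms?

131/41

Fold from the inside: start with 8/1.
  5 + 1/8 = 41/8
  3 + 8/41 = 131/41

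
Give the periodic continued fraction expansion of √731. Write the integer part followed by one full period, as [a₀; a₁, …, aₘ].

[27; 27, 54]

a₀ = ⌊√731⌋ = 27.
With m₀=0, d₀=1 and mₖ₊₁ = dₖaₖ − mₖ, dₖ₊₁ = (n − mₖ₊₁²)/dₖ, aₖ₊₁ = ⌊(a₀+mₖ₊₁)/dₖ₊₁⌋:
  k=1: m=27, d=2, a=27
  k=2: m=27, d=1, a=54
d=1 and a=2a₀=54 at k=2, so the next step gives (m, d) = (27, 2) again — its k=1 value — and the period has length 2.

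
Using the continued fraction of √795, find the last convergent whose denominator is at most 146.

√795 = [28; 5, 9, 5, 56, …] (period length 4).
Convergents:
  p_0/q_0 = 28/1
  p_1/q_1 = 141/5
  p_2/q_2 = 1297/46
  p_3/q_3 = 6626/235
q_2 = 46 ≤ 146 < 235 = q_3, so the answer is 1297/46.

1297/46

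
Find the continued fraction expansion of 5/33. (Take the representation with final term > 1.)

[0; 6, 1, 1, 2]

5 = 0*33 + 5
33 = 6*5 + 3
5 = 1*3 + 2
3 = 1*2 + 1
2 = 2*1 + 0  (stop)
So 5/33 = [0; 6, 1, 1, 2].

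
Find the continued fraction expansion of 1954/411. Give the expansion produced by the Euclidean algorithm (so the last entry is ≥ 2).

[4; 1, 3, 14, 2, 3]

1954 = 4*411 + 310
411 = 1*310 + 101
310 = 3*101 + 7
101 = 14*7 + 3
7 = 2*3 + 1
3 = 3*1 + 0  (stop)
So 1954/411 = [4; 1, 3, 14, 2, 3].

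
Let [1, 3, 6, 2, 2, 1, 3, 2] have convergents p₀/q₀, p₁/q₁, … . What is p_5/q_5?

Using pₖ = aₖpₖ₋₁ + pₖ₋₂, qₖ = aₖqₖ₋₁ + qₖ₋₂ (with p₋₁=1, p₋₂=0, q₋₁=0, q₋₂=1):
  k=0: a=1, p=1, q=1
  k=1: a=3, p=4, q=3
  k=2: a=6, p=25, q=19
  k=3: a=2, p=54, q=41
  k=4: a=2, p=133, q=101
  k=5: a=1, p=187, q=142

187/142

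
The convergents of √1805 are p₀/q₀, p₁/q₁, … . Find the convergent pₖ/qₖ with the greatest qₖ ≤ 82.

√1805 = [42; 2, 16, 2, 84, …] (period length 4).
Convergents:
  p_0/q_0 = 42/1
  p_1/q_1 = 85/2
  p_2/q_2 = 1402/33
  p_3/q_3 = 2889/68
  p_4/q_4 = 244078/5745
q_3 = 68 ≤ 82 < 5745 = q_4, so the answer is 2889/68.

2889/68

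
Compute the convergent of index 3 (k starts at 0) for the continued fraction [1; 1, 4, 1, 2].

Using pₖ = aₖpₖ₋₁ + pₖ₋₂, qₖ = aₖqₖ₋₁ + qₖ₋₂ (with p₋₁=1, p₋₂=0, q₋₁=0, q₋₂=1):
  k=0: a=1, p=1, q=1
  k=1: a=1, p=2, q=1
  k=2: a=4, p=9, q=5
  k=3: a=1, p=11, q=6

11/6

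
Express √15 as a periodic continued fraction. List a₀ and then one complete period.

a₀ = ⌊√15⌋ = 3.
With m₀=0, d₀=1 and mₖ₊₁ = dₖaₖ − mₖ, dₖ₊₁ = (n − mₖ₊₁²)/dₖ, aₖ₊₁ = ⌊(a₀+mₖ₊₁)/dₖ₊₁⌋:
  k=1: m=3, d=6, a=1
  k=2: m=3, d=1, a=6
d=1 and a=2a₀=6 at k=2, so the next step gives (m, d) = (3, 6) again — its k=1 value — and the period has length 2.

[3; 1, 6]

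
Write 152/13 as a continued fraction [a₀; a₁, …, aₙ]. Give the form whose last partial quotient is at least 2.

152 = 11*13 + 9
13 = 1*9 + 4
9 = 2*4 + 1
4 = 4*1 + 0  (stop)
So 152/13 = [11; 1, 2, 4].

[11; 1, 2, 4]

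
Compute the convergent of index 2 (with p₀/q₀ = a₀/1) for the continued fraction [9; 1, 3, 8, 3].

Using pₖ = aₖpₖ₋₁ + pₖ₋₂, qₖ = aₖqₖ₋₁ + qₖ₋₂ (with p₋₁=1, p₋₂=0, q₋₁=0, q₋₂=1):
  k=0: a=9, p=9, q=1
  k=1: a=1, p=10, q=1
  k=2: a=3, p=39, q=4

39/4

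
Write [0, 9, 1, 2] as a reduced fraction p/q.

3/29

Fold from the inside: start with 2/1.
  1 + 1/2 = 3/2
  9 + 2/3 = 29/3
  0 + 3/29 = 3/29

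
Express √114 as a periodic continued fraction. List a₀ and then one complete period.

a₀ = ⌊√114⌋ = 10.

[10; 1, 2, 10, 2, 1, 20]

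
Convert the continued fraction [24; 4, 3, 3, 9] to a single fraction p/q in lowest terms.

9693/400

Fold from the inside: start with 9/1.
  3 + 1/9 = 28/9
  3 + 9/28 = 93/28
  4 + 28/93 = 400/93
  24 + 93/400 = 9693/400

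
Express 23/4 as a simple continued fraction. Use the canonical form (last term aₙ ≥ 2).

[5; 1, 3]

23 = 5·4 + 3
4 = 1·3 + 1
3 = 3·1 + 0  (stop)
So 23/4 = [5; 1, 3].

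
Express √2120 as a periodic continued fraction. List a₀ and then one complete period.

[46; 23, 92]

a₀ = ⌊√2120⌋ = 46.
With m₀=0, d₀=1 and mₖ₊₁ = dₖaₖ − mₖ, dₖ₊₁ = (n − mₖ₊₁²)/dₖ, aₖ₊₁ = ⌊(a₀+mₖ₊₁)/dₖ₊₁⌋:
  k=1: m=46, d=4, a=23
  k=2: m=46, d=1, a=92
d=1 and a=2a₀=92 at k=2, so the next step gives (m, d) = (46, 4) again — its k=1 value — and the period has length 2.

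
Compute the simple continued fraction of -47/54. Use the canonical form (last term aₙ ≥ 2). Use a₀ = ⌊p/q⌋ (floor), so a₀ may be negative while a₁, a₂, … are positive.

[-1; 7, 1, 2, 2]

-47 = -1·54 + 7
54 = 7·7 + 5
7 = 1·5 + 2
5 = 2·2 + 1
2 = 2·1 + 0  (stop)
So -47/54 = [-1; 7, 1, 2, 2].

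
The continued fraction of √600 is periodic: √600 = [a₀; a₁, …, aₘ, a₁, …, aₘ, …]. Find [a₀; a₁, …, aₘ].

[24; 2, 48]

a₀ = ⌊√600⌋ = 24.
With m₀=0, d₀=1 and mₖ₊₁ = dₖaₖ − mₖ, dₖ₊₁ = (n − mₖ₊₁²)/dₖ, aₖ₊₁ = ⌊(a₀+mₖ₊₁)/dₖ₊₁⌋:
  k=1: m=24, d=24, a=2
  k=2: m=24, d=1, a=48
d=1 and a=2a₀=48 at k=2, so the next step gives (m, d) = (24, 24) again — its k=1 value — and the period has length 2.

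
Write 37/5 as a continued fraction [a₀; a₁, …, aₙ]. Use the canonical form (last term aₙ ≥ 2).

[7; 2, 2]

37 = 7*5 + 2
5 = 2*2 + 1
2 = 2*1 + 0  (stop)
So 37/5 = [7; 2, 2].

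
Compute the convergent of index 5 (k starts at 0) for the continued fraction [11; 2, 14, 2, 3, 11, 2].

27089/2359

Using pₖ = aₖpₖ₋₁ + pₖ₋₂, qₖ = aₖqₖ₋₁ + qₖ₋₂ (with p₋₁=1, p₋₂=0, q₋₁=0, q₋₂=1):
  k=0: a=11, p=11, q=1
  k=1: a=2, p=23, q=2
  k=2: a=14, p=333, q=29
  k=3: a=2, p=689, q=60
  k=4: a=3, p=2400, q=209
  k=5: a=11, p=27089, q=2359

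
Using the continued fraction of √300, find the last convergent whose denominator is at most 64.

433/25

√300 = [17; 3, 8, 3, 34, …] (period length 4).
Convergents:
  p_0/q_0 = 17/1
  p_1/q_1 = 52/3
  p_2/q_2 = 433/25
  p_3/q_3 = 1351/78
q_2 = 25 ≤ 64 < 78 = q_3, so the answer is 433/25.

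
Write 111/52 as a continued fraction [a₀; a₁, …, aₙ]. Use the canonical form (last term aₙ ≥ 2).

[2; 7, 2, 3]

111 = 2×52 + 7
52 = 7×7 + 3
7 = 2×3 + 1
3 = 3×1 + 0  (stop)
So 111/52 = [2; 7, 2, 3].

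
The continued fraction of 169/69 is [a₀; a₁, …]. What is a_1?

169 = 2·69 + 31   →  a_0 = 2
69 = 2·31 + 7   →  a_1 = 2

2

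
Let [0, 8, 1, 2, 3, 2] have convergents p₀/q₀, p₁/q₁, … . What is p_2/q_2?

Using pₖ = aₖpₖ₋₁ + pₖ₋₂, qₖ = aₖqₖ₋₁ + qₖ₋₂ (with p₋₁=1, p₋₂=0, q₋₁=0, q₋₂=1):
  k=0: a=0, p=0, q=1
  k=1: a=8, p=1, q=8
  k=2: a=1, p=1, q=9

1/9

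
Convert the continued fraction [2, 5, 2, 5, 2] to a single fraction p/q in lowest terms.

Using pₖ = aₖpₖ₋₁ + pₖ₋₂ and qₖ = aₖqₖ₋₁ + qₖ₋₂:
  k=0: a=2, p=2, q=1
  k=1: a=5, p=11, q=5
  k=2: a=2, p=24, q=11
  k=3: a=5, p=131, q=60
  k=4: a=2, p=286, q=131

286/131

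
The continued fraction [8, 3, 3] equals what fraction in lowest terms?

83/10

Using pₖ = aₖpₖ₋₁ + pₖ₋₂ and qₖ = aₖqₖ₋₁ + qₖ₋₂:
  k=0: a=8, p=8, q=1
  k=1: a=3, p=25, q=3
  k=2: a=3, p=83, q=10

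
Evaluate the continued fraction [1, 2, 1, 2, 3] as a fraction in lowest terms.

Using pₖ = aₖpₖ₋₁ + pₖ₋₂ and qₖ = aₖqₖ₋₁ + qₖ₋₂:
  k=0: a=1, p=1, q=1
  k=1: a=2, p=3, q=2
  k=2: a=1, p=4, q=3
  k=3: a=2, p=11, q=8
  k=4: a=3, p=37, q=27

37/27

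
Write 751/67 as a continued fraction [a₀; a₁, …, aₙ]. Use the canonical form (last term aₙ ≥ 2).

751 = 11*67 + 14
67 = 4*14 + 11
14 = 1*11 + 3
11 = 3*3 + 2
3 = 1*2 + 1
2 = 2*1 + 0  (stop)
So 751/67 = [11; 4, 1, 3, 1, 2].

[11; 4, 1, 3, 1, 2]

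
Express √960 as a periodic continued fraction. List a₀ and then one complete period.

a₀ = ⌊√960⌋ = 30.
With m₀=0, d₀=1 and mₖ₊₁ = dₖaₖ − mₖ, dₖ₊₁ = (n − mₖ₊₁²)/dₖ, aₖ₊₁ = ⌊(a₀+mₖ₊₁)/dₖ₊₁⌋:
  k=1: m=30, d=60, a=1
  k=2: m=30, d=1, a=60
d=1 and a=2a₀=60 at k=2, so the next step gives (m, d) = (30, 60) again — its k=1 value — and the period has length 2.

[30; 1, 60]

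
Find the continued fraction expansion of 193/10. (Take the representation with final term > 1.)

[19; 3, 3]

193 = 19×10 + 3
10 = 3×3 + 1
3 = 3×1 + 0  (stop)
So 193/10 = [19; 3, 3].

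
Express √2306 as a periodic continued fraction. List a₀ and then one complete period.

a₀ = ⌊√2306⌋ = 48.
With m₀=0, d₀=1 and mₖ₊₁ = dₖaₖ − mₖ, dₖ₊₁ = (n − mₖ₊₁²)/dₖ, aₖ₊₁ = ⌊(a₀+mₖ₊₁)/dₖ₊₁⌋:
  k=1: m=48, d=2, a=48
  k=2: m=48, d=1, a=96
d=1 and a=2a₀=96 at k=2, so the next step gives (m, d) = (48, 2) again — its k=1 value — and the period has length 2.

[48; 48, 96]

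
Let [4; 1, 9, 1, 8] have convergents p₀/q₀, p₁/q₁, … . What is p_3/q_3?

Using pₖ = aₖpₖ₋₁ + pₖ₋₂, qₖ = aₖqₖ₋₁ + qₖ₋₂ (with p₋₁=1, p₋₂=0, q₋₁=0, q₋₂=1):
  k=0: a=4, p=4, q=1
  k=1: a=1, p=5, q=1
  k=2: a=9, p=49, q=10
  k=3: a=1, p=54, q=11

54/11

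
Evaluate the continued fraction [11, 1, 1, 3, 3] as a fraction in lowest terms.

266/23

Using pₖ = aₖpₖ₋₁ + pₖ₋₂ and qₖ = aₖqₖ₋₁ + qₖ₋₂:
  k=0: a=11, p=11, q=1
  k=1: a=1, p=12, q=1
  k=2: a=1, p=23, q=2
  k=3: a=3, p=81, q=7
  k=4: a=3, p=266, q=23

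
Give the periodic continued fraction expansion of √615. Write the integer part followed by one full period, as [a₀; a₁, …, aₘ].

[24; 1, 3, 1, 48]

a₀ = ⌊√615⌋ = 24.
With m₀=0, d₀=1 and mₖ₊₁ = dₖaₖ − mₖ, dₖ₊₁ = (n − mₖ₊₁²)/dₖ, aₖ₊₁ = ⌊(a₀+mₖ₊₁)/dₖ₊₁⌋:
  k=1: m=24, d=39, a=1
  k=2: m=15, d=10, a=3
  k=3: m=15, d=39, a=1
  k=4: m=24, d=1, a=48
d=1 and a=2a₀=48 at k=4, so the next step gives (m, d) = (24, 39) again — its k=1 value — and the period has length 4.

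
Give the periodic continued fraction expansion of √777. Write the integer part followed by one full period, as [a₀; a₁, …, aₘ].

a₀ = ⌊√777⌋ = 27.
With m₀=0, d₀=1 and mₖ₊₁ = dₖaₖ − mₖ, dₖ₊₁ = (n − mₖ₊₁²)/dₖ, aₖ₊₁ = ⌊(a₀+mₖ₊₁)/dₖ₊₁⌋:
  k=1: m=27, d=48, a=1
  k=2: m=21, d=7, a=6
  k=3: m=21, d=48, a=1
  k=4: m=27, d=1, a=54
d=1 and a=2a₀=54 at k=4, so the next step gives (m, d) = (27, 48) again — its k=1 value — and the period has length 4.

[27; 1, 6, 1, 54]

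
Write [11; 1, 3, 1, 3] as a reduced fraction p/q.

Fold from the inside: start with 3/1.
  1 + 1/3 = 4/3
  3 + 3/4 = 15/4
  1 + 4/15 = 19/15
  11 + 15/19 = 224/19

224/19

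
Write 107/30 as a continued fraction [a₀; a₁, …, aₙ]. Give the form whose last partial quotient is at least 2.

[3; 1, 1, 3, 4]

107 = 3·30 + 17
30 = 1·17 + 13
17 = 1·13 + 4
13 = 3·4 + 1
4 = 4·1 + 0  (stop)
So 107/30 = [3; 1, 1, 3, 4].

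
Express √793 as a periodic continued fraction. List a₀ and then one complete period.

[28; 6, 4, 6, 56]

a₀ = ⌊√793⌋ = 28.
With m₀=0, d₀=1 and mₖ₊₁ = dₖaₖ − mₖ, dₖ₊₁ = (n − mₖ₊₁²)/dₖ, aₖ₊₁ = ⌊(a₀+mₖ₊₁)/dₖ₊₁⌋:
  k=1: m=28, d=9, a=6
  k=2: m=26, d=13, a=4
  k=3: m=26, d=9, a=6
  k=4: m=28, d=1, a=56
d=1 and a=2a₀=56 at k=4, so the next step gives (m, d) = (28, 9) again — its k=1 value — and the period has length 4.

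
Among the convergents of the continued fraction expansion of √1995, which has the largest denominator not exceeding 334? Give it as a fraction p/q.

√1995 = [44; 1, 1, 1, 88, …] (period length 4).
Convergents:
  p_0/q_0 = 44/1
  p_1/q_1 = 45/1
  p_2/q_2 = 89/2
  p_3/q_3 = 134/3
  p_4/q_4 = 11881/266
  p_5/q_5 = 12015/269
  p_6/q_6 = 23896/535
q_5 = 269 ≤ 334 < 535 = q_6, so the answer is 12015/269.

12015/269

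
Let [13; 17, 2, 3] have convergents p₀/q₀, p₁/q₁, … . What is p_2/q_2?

457/35

Using pₖ = aₖpₖ₋₁ + pₖ₋₂, qₖ = aₖqₖ₋₁ + qₖ₋₂ (with p₋₁=1, p₋₂=0, q₋₁=0, q₋₂=1):
  k=0: a=13, p=13, q=1
  k=1: a=17, p=222, q=17
  k=2: a=2, p=457, q=35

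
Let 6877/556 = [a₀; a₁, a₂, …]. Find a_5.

6877 = 12·556 + 205   →  a_0 = 12
556 = 2·205 + 146   →  a_1 = 2
205 = 1·146 + 59   →  a_2 = 1
146 = 2·59 + 28   →  a_3 = 2
59 = 2·28 + 3   →  a_4 = 2
28 = 9·3 + 1   →  a_5 = 9

9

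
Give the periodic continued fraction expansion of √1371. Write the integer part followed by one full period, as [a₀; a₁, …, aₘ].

a₀ = ⌊√1371⌋ = 37.
With m₀=0, d₀=1 and mₖ₊₁ = dₖaₖ − mₖ, dₖ₊₁ = (n − mₖ₊₁²)/dₖ, aₖ₊₁ = ⌊(a₀+mₖ₊₁)/dₖ₊₁⌋:
  k=1: m=37, d=2, a=37
  k=2: m=37, d=1, a=74
d=1 and a=2a₀=74 at k=2, so the next step gives (m, d) = (37, 2) again — its k=1 value — and the period has length 2.

[37; 37, 74]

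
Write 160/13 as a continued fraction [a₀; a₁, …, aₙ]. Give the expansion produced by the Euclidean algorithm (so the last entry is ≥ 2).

[12; 3, 4]

160 = 12×13 + 4
13 = 3×4 + 1
4 = 4×1 + 0  (stop)
So 160/13 = [12; 3, 4].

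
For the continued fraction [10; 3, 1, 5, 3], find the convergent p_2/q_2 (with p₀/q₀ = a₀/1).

41/4

Using pₖ = aₖpₖ₋₁ + pₖ₋₂, qₖ = aₖqₖ₋₁ + qₖ₋₂ (with p₋₁=1, p₋₂=0, q₋₁=0, q₋₂=1):
  k=0: a=10, p=10, q=1
  k=1: a=3, p=31, q=3
  k=2: a=1, p=41, q=4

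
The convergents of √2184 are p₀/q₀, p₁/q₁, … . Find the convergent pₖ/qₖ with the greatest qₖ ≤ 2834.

√2184 = [46; 1, 2, 1, 2, 1, 92, …] (period length 6).
Convergents:
  p_0/q_0 = 46/1
  p_1/q_1 = 47/1
  p_2/q_2 = 140/3
  p_3/q_3 = 187/4
  p_4/q_4 = 514/11
  p_5/q_5 = 701/15
  p_6/q_6 = 65006/1391
  p_7/q_7 = 65707/1406
  p_8/q_8 = 196420/4203
q_7 = 1406 ≤ 2834 < 4203 = q_8, so the answer is 65707/1406.

65707/1406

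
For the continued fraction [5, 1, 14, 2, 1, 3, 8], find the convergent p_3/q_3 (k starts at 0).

184/31

Using pₖ = aₖpₖ₋₁ + pₖ₋₂, qₖ = aₖqₖ₋₁ + qₖ₋₂ (with p₋₁=1, p₋₂=0, q₋₁=0, q₋₂=1):
  k=0: a=5, p=5, q=1
  k=1: a=1, p=6, q=1
  k=2: a=14, p=89, q=15
  k=3: a=2, p=184, q=31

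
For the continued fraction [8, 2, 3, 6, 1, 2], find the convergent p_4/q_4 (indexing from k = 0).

Using pₖ = aₖpₖ₋₁ + pₖ₋₂, qₖ = aₖqₖ₋₁ + qₖ₋₂ (with p₋₁=1, p₋₂=0, q₋₁=0, q₋₂=1):
  k=0: a=8, p=8, q=1
  k=1: a=2, p=17, q=2
  k=2: a=3, p=59, q=7
  k=3: a=6, p=371, q=44
  k=4: a=1, p=430, q=51

430/51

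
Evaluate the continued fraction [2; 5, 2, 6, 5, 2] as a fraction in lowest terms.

Using pₖ = aₖpₖ₋₁ + pₖ₋₂ and qₖ = aₖqₖ₋₁ + qₖ₋₂:
  k=0: a=2, p=2, q=1
  k=1: a=5, p=11, q=5
  k=2: a=2, p=24, q=11
  k=3: a=6, p=155, q=71
  k=4: a=5, p=799, q=366
  k=5: a=2, p=1753, q=803

1753/803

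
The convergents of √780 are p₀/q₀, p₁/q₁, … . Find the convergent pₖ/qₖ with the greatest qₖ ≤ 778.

21477/769

√780 = [27; 1, 12, 1, 54, …] (period length 4).
Convergents:
  p_0/q_0 = 27/1
  p_1/q_1 = 28/1
  p_2/q_2 = 363/13
  p_3/q_3 = 391/14
  p_4/q_4 = 21477/769
  p_5/q_5 = 21868/783
q_4 = 769 ≤ 778 < 783 = q_5, so the answer is 21477/769.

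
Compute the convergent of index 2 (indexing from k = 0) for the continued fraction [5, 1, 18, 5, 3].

113/19

Using pₖ = aₖpₖ₋₁ + pₖ₋₂, qₖ = aₖqₖ₋₁ + qₖ₋₂ (with p₋₁=1, p₋₂=0, q₋₁=0, q₋₂=1):
  k=0: a=5, p=5, q=1
  k=1: a=1, p=6, q=1
  k=2: a=18, p=113, q=19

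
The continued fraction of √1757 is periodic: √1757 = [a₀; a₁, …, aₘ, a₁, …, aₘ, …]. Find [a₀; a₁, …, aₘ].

a₀ = ⌊√1757⌋ = 41.

[41; 1, 10, 1, 82]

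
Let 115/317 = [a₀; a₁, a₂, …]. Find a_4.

115 = 0·317 + 115   →  a_0 = 0
317 = 2·115 + 87   →  a_1 = 2
115 = 1·87 + 28   →  a_2 = 1
87 = 3·28 + 3   →  a_3 = 3
28 = 9·3 + 1   →  a_4 = 9

9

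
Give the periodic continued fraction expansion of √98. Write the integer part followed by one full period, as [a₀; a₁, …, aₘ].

[9; 1, 8, 1, 18]

a₀ = ⌊√98⌋ = 9.
With m₀=0, d₀=1 and mₖ₊₁ = dₖaₖ − mₖ, dₖ₊₁ = (n − mₖ₊₁²)/dₖ, aₖ₊₁ = ⌊(a₀+mₖ₊₁)/dₖ₊₁⌋:
  k=1: m=9, d=17, a=1
  k=2: m=8, d=2, a=8
  k=3: m=8, d=17, a=1
  k=4: m=9, d=1, a=18
d=1 and a=2a₀=18 at k=4, so the next step gives (m, d) = (9, 17) again — its k=1 value — and the period has length 4.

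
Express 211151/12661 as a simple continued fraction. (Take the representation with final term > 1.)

[16; 1, 2, 10, 7, 5, 11]

211151 = 16*12661 + 8575
12661 = 1*8575 + 4086
8575 = 2*4086 + 403
4086 = 10*403 + 56
403 = 7*56 + 11
56 = 5*11 + 1
11 = 11*1 + 0  (stop)
So 211151/12661 = [16; 1, 2, 10, 7, 5, 11].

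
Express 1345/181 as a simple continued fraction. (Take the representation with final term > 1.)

[7; 2, 3, 8, 3]

1345 = 7*181 + 78
181 = 2*78 + 25
78 = 3*25 + 3
25 = 8*3 + 1
3 = 3*1 + 0  (stop)
So 1345/181 = [7; 2, 3, 8, 3].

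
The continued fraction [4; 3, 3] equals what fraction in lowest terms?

Using pₖ = aₖpₖ₋₁ + pₖ₋₂ and qₖ = aₖqₖ₋₁ + qₖ₋₂:
  k=0: a=4, p=4, q=1
  k=1: a=3, p=13, q=3
  k=2: a=3, p=43, q=10

43/10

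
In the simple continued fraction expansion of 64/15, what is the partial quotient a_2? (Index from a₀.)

1

64 = 4·15 + 4   →  a_0 = 4
15 = 3·4 + 3   →  a_1 = 3
4 = 1·3 + 1   →  a_2 = 1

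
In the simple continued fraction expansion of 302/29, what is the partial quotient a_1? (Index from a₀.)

302 = 10·29 + 12   →  a_0 = 10
29 = 2·12 + 5   →  a_1 = 2

2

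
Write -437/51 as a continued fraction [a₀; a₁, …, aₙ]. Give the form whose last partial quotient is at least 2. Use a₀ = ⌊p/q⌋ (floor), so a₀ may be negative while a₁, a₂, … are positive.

-437 = -9*51 + 22
51 = 2*22 + 7
22 = 3*7 + 1
7 = 7*1 + 0  (stop)
So -437/51 = [-9; 2, 3, 7].

[-9; 2, 3, 7]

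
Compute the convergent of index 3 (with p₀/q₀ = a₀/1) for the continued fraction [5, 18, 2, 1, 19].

278/55

Using pₖ = aₖpₖ₋₁ + pₖ₋₂, qₖ = aₖqₖ₋₁ + qₖ₋₂ (with p₋₁=1, p₋₂=0, q₋₁=0, q₋₂=1):
  k=0: a=5, p=5, q=1
  k=1: a=18, p=91, q=18
  k=2: a=2, p=187, q=37
  k=3: a=1, p=278, q=55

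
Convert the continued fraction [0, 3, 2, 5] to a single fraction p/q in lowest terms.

11/38

Using pₖ = aₖpₖ₋₁ + pₖ₋₂ and qₖ = aₖqₖ₋₁ + qₖ₋₂:
  k=0: a=0, p=0, q=1
  k=1: a=3, p=1, q=3
  k=2: a=2, p=2, q=7
  k=3: a=5, p=11, q=38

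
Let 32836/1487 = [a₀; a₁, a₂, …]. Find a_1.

12

32836 = 22·1487 + 122   →  a_0 = 22
1487 = 12·122 + 23   →  a_1 = 12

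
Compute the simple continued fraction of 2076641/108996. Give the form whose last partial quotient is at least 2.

[19; 19, 15, 3, 17, 2, 3]

2076641 = 19·108996 + 5717
108996 = 19·5717 + 373
5717 = 15·373 + 122
373 = 3·122 + 7
122 = 17·7 + 3
7 = 2·3 + 1
3 = 3·1 + 0  (stop)
So 2076641/108996 = [19; 19, 15, 3, 17, 2, 3].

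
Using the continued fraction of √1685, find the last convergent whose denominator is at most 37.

√1685 = [41; 20, 1, 1, 20, 82, …] (period length 5).
Convergents:
  p_0/q_0 = 41/1
  p_1/q_1 = 821/20
  p_2/q_2 = 862/21
  p_3/q_3 = 1683/41
q_2 = 21 ≤ 37 < 41 = q_3, so the answer is 862/21.

862/21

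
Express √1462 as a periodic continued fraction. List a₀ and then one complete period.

[38; 4, 4, 4, 76]

a₀ = ⌊√1462⌋ = 38.
With m₀=0, d₀=1 and mₖ₊₁ = dₖaₖ − mₖ, dₖ₊₁ = (n − mₖ₊₁²)/dₖ, aₖ₊₁ = ⌊(a₀+mₖ₊₁)/dₖ₊₁⌋:
  k=1: m=38, d=18, a=4
  k=2: m=34, d=17, a=4
  k=3: m=34, d=18, a=4
  k=4: m=38, d=1, a=76
d=1 and a=2a₀=76 at k=4, so the next step gives (m, d) = (38, 18) again — its k=1 value — and the period has length 4.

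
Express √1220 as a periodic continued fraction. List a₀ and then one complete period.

[34; 1, 12, 1, 68]

a₀ = ⌊√1220⌋ = 34.
With m₀=0, d₀=1 and mₖ₊₁ = dₖaₖ − mₖ, dₖ₊₁ = (n − mₖ₊₁²)/dₖ, aₖ₊₁ = ⌊(a₀+mₖ₊₁)/dₖ₊₁⌋:
  k=1: m=34, d=64, a=1
  k=2: m=30, d=5, a=12
  k=3: m=30, d=64, a=1
  k=4: m=34, d=1, a=68
d=1 and a=2a₀=68 at k=4, so the next step gives (m, d) = (34, 64) again — its k=1 value — and the period has length 4.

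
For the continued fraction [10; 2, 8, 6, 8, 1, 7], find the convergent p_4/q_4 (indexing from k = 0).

Using pₖ = aₖpₖ₋₁ + pₖ₋₂, qₖ = aₖqₖ₋₁ + qₖ₋₂ (with p₋₁=1, p₋₂=0, q₋₁=0, q₋₂=1):
  k=0: a=10, p=10, q=1
  k=1: a=2, p=21, q=2
  k=2: a=8, p=178, q=17
  k=3: a=6, p=1089, q=104
  k=4: a=8, p=8890, q=849

8890/849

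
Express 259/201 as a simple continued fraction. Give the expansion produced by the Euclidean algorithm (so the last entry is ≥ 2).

[1; 3, 2, 6, 1, 3]

259 = 1*201 + 58
201 = 3*58 + 27
58 = 2*27 + 4
27 = 6*4 + 3
4 = 1*3 + 1
3 = 3*1 + 0  (stop)
So 259/201 = [1; 3, 2, 6, 1, 3].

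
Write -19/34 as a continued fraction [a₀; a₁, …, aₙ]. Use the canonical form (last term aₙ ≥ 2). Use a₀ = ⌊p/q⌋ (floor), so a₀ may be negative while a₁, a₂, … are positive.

[-1; 2, 3, 1, 3]

-19 = -1×34 + 15
34 = 2×15 + 4
15 = 3×4 + 3
4 = 1×3 + 1
3 = 3×1 + 0  (stop)
So -19/34 = [-1; 2, 3, 1, 3].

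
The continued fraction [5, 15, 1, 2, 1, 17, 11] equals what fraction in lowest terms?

Fold from the inside: start with 11/1.
  17 + 1/11 = 188/11
  1 + 11/188 = 199/188
  2 + 188/199 = 586/199
  1 + 199/586 = 785/586
  15 + 586/785 = 12361/785
  5 + 785/12361 = 62590/12361

62590/12361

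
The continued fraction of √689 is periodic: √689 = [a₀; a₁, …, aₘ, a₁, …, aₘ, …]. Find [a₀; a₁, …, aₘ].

a₀ = ⌊√689⌋ = 26.
With m₀=0, d₀=1 and mₖ₊₁ = dₖaₖ − mₖ, dₖ₊₁ = (n − mₖ₊₁²)/dₖ, aₖ₊₁ = ⌊(a₀+mₖ₊₁)/dₖ₊₁⌋:
  k=1: m=26, d=13, a=4
  k=2: m=26, d=1, a=52
d=1 and a=2a₀=52 at k=2, so the next step gives (m, d) = (26, 13) again — its k=1 value — and the period has length 2.

[26; 4, 52]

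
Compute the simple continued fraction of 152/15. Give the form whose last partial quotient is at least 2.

[10; 7, 2]

152 = 10·15 + 2
15 = 7·2 + 1
2 = 2·1 + 0  (stop)
So 152/15 = [10; 7, 2].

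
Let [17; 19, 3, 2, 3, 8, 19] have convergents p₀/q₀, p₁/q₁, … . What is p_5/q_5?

65462/3839

Using pₖ = aₖpₖ₋₁ + pₖ₋₂, qₖ = aₖqₖ₋₁ + qₖ₋₂ (with p₋₁=1, p₋₂=0, q₋₁=0, q₋₂=1):
  k=0: a=17, p=17, q=1
  k=1: a=19, p=324, q=19
  k=2: a=3, p=989, q=58
  k=3: a=2, p=2302, q=135
  k=4: a=3, p=7895, q=463
  k=5: a=8, p=65462, q=3839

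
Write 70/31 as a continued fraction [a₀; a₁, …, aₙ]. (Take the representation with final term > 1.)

70 = 2×31 + 8
31 = 3×8 + 7
8 = 1×7 + 1
7 = 7×1 + 0  (stop)
So 70/31 = [2; 3, 1, 7].

[2; 3, 1, 7]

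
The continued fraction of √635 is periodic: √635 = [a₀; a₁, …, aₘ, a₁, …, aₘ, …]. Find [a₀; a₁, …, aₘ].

[25; 5, 50]

a₀ = ⌊√635⌋ = 25.
With m₀=0, d₀=1 and mₖ₊₁ = dₖaₖ − mₖ, dₖ₊₁ = (n − mₖ₊₁²)/dₖ, aₖ₊₁ = ⌊(a₀+mₖ₊₁)/dₖ₊₁⌋:
  k=1: m=25, d=10, a=5
  k=2: m=25, d=1, a=50
d=1 and a=2a₀=50 at k=2, so the next step gives (m, d) = (25, 10) again — its k=1 value — and the period has length 2.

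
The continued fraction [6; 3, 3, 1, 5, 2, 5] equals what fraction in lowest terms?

Using pₖ = aₖpₖ₋₁ + pₖ₋₂ and qₖ = aₖqₖ₋₁ + qₖ₋₂:
  k=0: a=6, p=6, q=1
  k=1: a=3, p=19, q=3
  k=2: a=3, p=63, q=10
  k=3: a=1, p=82, q=13
  k=4: a=5, p=473, q=75
  k=5: a=2, p=1028, q=163
  k=6: a=5, p=5613, q=890

5613/890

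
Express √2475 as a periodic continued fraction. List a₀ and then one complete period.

a₀ = ⌊√2475⌋ = 49.

[49; 1, 2, 1, 98]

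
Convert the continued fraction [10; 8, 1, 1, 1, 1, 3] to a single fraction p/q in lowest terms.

Fold from the inside: start with 3/1.
  1 + 1/3 = 4/3
  1 + 3/4 = 7/4
  1 + 4/7 = 11/7
  1 + 7/11 = 18/11
  8 + 11/18 = 155/18
  10 + 18/155 = 1568/155

1568/155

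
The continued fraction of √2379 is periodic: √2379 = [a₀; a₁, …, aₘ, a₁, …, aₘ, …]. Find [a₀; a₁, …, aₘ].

a₀ = ⌊√2379⌋ = 48.
With m₀=0, d₀=1 and mₖ₊₁ = dₖaₖ − mₖ, dₖ₊₁ = (n − mₖ₊₁²)/dₖ, aₖ₊₁ = ⌊(a₀+mₖ₊₁)/dₖ₊₁⌋:
  k=1: m=48, d=75, a=1
  k=2: m=27, d=22, a=3
  k=3: m=39, d=39, a=2
  k=4: m=39, d=22, a=3
  k=5: m=27, d=75, a=1
  k=6: m=48, d=1, a=96
d=1 and a=2a₀=96 at k=6, so the next step gives (m, d) = (48, 75) again — its k=1 value — and the period has length 6.

[48; 1, 3, 2, 3, 1, 96]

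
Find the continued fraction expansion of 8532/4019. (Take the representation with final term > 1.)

[2; 8, 7, 2, 1, 2, 8]

8532 = 2×4019 + 494
4019 = 8×494 + 67
494 = 7×67 + 25
67 = 2×25 + 17
25 = 1×17 + 8
17 = 2×8 + 1
8 = 8×1 + 0  (stop)
So 8532/4019 = [2; 8, 7, 2, 1, 2, 8].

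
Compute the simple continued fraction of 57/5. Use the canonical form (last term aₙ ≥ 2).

57 = 11×5 + 2
5 = 2×2 + 1
2 = 2×1 + 0  (stop)
So 57/5 = [11; 2, 2].

[11; 2, 2]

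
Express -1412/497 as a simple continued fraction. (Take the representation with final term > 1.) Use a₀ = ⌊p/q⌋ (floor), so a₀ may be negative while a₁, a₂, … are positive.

-1412 = -3*497 + 79
497 = 6*79 + 23
79 = 3*23 + 10
23 = 2*10 + 3
10 = 3*3 + 1
3 = 3*1 + 0  (stop)
So -1412/497 = [-3; 6, 3, 2, 3, 3].

[-3; 6, 3, 2, 3, 3]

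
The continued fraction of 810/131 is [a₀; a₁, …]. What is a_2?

810 = 6·131 + 24   →  a_0 = 6
131 = 5·24 + 11   →  a_1 = 5
24 = 2·11 + 2   →  a_2 = 2

2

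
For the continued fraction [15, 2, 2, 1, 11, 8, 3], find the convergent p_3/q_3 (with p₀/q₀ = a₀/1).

Using pₖ = aₖpₖ₋₁ + pₖ₋₂, qₖ = aₖqₖ₋₁ + qₖ₋₂ (with p₋₁=1, p₋₂=0, q₋₁=0, q₋₂=1):
  k=0: a=15, p=15, q=1
  k=1: a=2, p=31, q=2
  k=2: a=2, p=77, q=5
  k=3: a=1, p=108, q=7

108/7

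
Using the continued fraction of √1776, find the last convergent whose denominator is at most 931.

24822/589

√1776 = [42; 7, 84, …] (period length 2).
Convergents:
  p_0/q_0 = 42/1
  p_1/q_1 = 295/7
  p_2/q_2 = 24822/589
  p_3/q_3 = 174049/4130
q_2 = 589 ≤ 931 < 4130 = q_3, so the answer is 24822/589.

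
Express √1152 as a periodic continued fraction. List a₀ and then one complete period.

a₀ = ⌊√1152⌋ = 33.
With m₀=0, d₀=1 and mₖ₊₁ = dₖaₖ − mₖ, dₖ₊₁ = (n − mₖ₊₁²)/dₖ, aₖ₊₁ = ⌊(a₀+mₖ₊₁)/dₖ₊₁⌋:
  k=1: m=33, d=63, a=1
  k=2: m=30, d=4, a=15
  k=3: m=30, d=63, a=1
  k=4: m=33, d=1, a=66
d=1 and a=2a₀=66 at k=4, so the next step gives (m, d) = (33, 63) again — its k=1 value — and the period has length 4.

[33; 1, 15, 1, 66]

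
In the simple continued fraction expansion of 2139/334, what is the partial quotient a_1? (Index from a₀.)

2

2139 = 6·334 + 135   →  a_0 = 6
334 = 2·135 + 64   →  a_1 = 2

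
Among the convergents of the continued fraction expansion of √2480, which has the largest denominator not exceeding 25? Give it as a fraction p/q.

249/5

√2480 = [49; 1, 3, 1, 98, …] (period length 4).
Convergents:
  p_0/q_0 = 49/1
  p_1/q_1 = 50/1
  p_2/q_2 = 199/4
  p_3/q_3 = 249/5
  p_4/q_4 = 24601/494
q_3 = 5 ≤ 25 < 494 = q_4, so the answer is 249/5.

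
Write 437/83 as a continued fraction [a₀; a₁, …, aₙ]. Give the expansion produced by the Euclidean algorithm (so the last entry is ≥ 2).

437 = 5×83 + 22
83 = 3×22 + 17
22 = 1×17 + 5
17 = 3×5 + 2
5 = 2×2 + 1
2 = 2×1 + 0  (stop)
So 437/83 = [5; 3, 1, 3, 2, 2].

[5; 3, 1, 3, 2, 2]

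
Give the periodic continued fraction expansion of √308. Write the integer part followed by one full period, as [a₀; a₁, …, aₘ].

a₀ = ⌊√308⌋ = 17.
With m₀=0, d₀=1 and mₖ₊₁ = dₖaₖ − mₖ, dₖ₊₁ = (n − mₖ₊₁²)/dₖ, aₖ₊₁ = ⌊(a₀+mₖ₊₁)/dₖ₊₁⌋:
  k=1: m=17, d=19, a=1
  k=2: m=2, d=16, a=1
  k=3: m=14, d=7, a=4
  k=4: m=14, d=16, a=1
  k=5: m=2, d=19, a=1
  k=6: m=17, d=1, a=34
d=1 and a=2a₀=34 at k=6, so the next step gives (m, d) = (17, 19) again — its k=1 value — and the period has length 6.

[17; 1, 1, 4, 1, 1, 34]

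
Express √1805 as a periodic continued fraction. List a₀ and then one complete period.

a₀ = ⌊√1805⌋ = 42.
With m₀=0, d₀=1 and mₖ₊₁ = dₖaₖ − mₖ, dₖ₊₁ = (n − mₖ₊₁²)/dₖ, aₖ₊₁ = ⌊(a₀+mₖ₊₁)/dₖ₊₁⌋:
  k=1: m=42, d=41, a=2
  k=2: m=40, d=5, a=16
  k=3: m=40, d=41, a=2
  k=4: m=42, d=1, a=84
d=1 and a=2a₀=84 at k=4, so the next step gives (m, d) = (42, 41) again — its k=1 value — and the period has length 4.

[42; 2, 16, 2, 84]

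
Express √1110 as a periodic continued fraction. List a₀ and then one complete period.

[33; 3, 6, 3, 66]

a₀ = ⌊√1110⌋ = 33.
With m₀=0, d₀=1 and mₖ₊₁ = dₖaₖ − mₖ, dₖ₊₁ = (n − mₖ₊₁²)/dₖ, aₖ₊₁ = ⌊(a₀+mₖ₊₁)/dₖ₊₁⌋:
  k=1: m=33, d=21, a=3
  k=2: m=30, d=10, a=6
  k=3: m=30, d=21, a=3
  k=4: m=33, d=1, a=66
d=1 and a=2a₀=66 at k=4, so the next step gives (m, d) = (33, 21) again — its k=1 value — and the period has length 4.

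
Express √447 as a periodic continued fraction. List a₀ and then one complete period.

[21; 7, 42]

a₀ = ⌊√447⌋ = 21.
With m₀=0, d₀=1 and mₖ₊₁ = dₖaₖ − mₖ, dₖ₊₁ = (n − mₖ₊₁²)/dₖ, aₖ₊₁ = ⌊(a₀+mₖ₊₁)/dₖ₊₁⌋:
  k=1: m=21, d=6, a=7
  k=2: m=21, d=1, a=42
d=1 and a=2a₀=42 at k=2, so the next step gives (m, d) = (21, 6) again — its k=1 value — and the period has length 2.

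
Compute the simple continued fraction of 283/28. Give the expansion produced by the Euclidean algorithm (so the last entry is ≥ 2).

283 = 10×28 + 3
28 = 9×3 + 1
3 = 3×1 + 0  (stop)
So 283/28 = [10; 9, 3].

[10; 9, 3]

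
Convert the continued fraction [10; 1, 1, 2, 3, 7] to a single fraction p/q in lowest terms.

1313/124

Fold from the inside: start with 7/1.
  3 + 1/7 = 22/7
  2 + 7/22 = 51/22
  1 + 22/51 = 73/51
  1 + 51/73 = 124/73
  10 + 73/124 = 1313/124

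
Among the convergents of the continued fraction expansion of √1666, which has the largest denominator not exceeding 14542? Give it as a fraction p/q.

√1666 = [40; 1, 4, 2, 4, 1, 80, …] (period length 6).
Convergents:
  p_0/q_0 = 40/1
  p_1/q_1 = 41/1
  p_2/q_2 = 204/5
  p_3/q_3 = 449/11
  p_4/q_4 = 2000/49
  p_5/q_5 = 2449/60
  p_6/q_6 = 197920/4849
  p_7/q_7 = 200369/4909
  p_8/q_8 = 999396/24485
q_7 = 4909 ≤ 14542 < 24485 = q_8, so the answer is 200369/4909.

200369/4909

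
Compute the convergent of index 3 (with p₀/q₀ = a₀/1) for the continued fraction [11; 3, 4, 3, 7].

475/42

Using pₖ = aₖpₖ₋₁ + pₖ₋₂, qₖ = aₖqₖ₋₁ + qₖ₋₂ (with p₋₁=1, p₋₂=0, q₋₁=0, q₋₂=1):
  k=0: a=11, p=11, q=1
  k=1: a=3, p=34, q=3
  k=2: a=4, p=147, q=13
  k=3: a=3, p=475, q=42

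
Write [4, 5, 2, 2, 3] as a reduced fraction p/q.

385/92

Fold from the inside: start with 3/1.
  2 + 1/3 = 7/3
  2 + 3/7 = 17/7
  5 + 7/17 = 92/17
  4 + 17/92 = 385/92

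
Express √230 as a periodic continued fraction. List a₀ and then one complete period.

[15; 6, 30]

a₀ = ⌊√230⌋ = 15.
With m₀=0, d₀=1 and mₖ₊₁ = dₖaₖ − mₖ, dₖ₊₁ = (n − mₖ₊₁²)/dₖ, aₖ₊₁ = ⌊(a₀+mₖ₊₁)/dₖ₊₁⌋:
  k=1: m=15, d=5, a=6
  k=2: m=15, d=1, a=30
d=1 and a=2a₀=30 at k=2, so the next step gives (m, d) = (15, 5) again — its k=1 value — and the period has length 2.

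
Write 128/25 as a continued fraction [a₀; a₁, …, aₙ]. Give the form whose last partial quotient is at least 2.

[5; 8, 3]

128 = 5×25 + 3
25 = 8×3 + 1
3 = 3×1 + 0  (stop)
So 128/25 = [5; 8, 3].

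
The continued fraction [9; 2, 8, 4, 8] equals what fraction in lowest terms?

5465/577

Fold from the inside: start with 8/1.
  4 + 1/8 = 33/8
  8 + 8/33 = 272/33
  2 + 33/272 = 577/272
  9 + 272/577 = 5465/577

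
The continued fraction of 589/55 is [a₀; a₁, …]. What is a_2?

589 = 10·55 + 39   →  a_0 = 10
55 = 1·39 + 16   →  a_1 = 1
39 = 2·16 + 7   →  a_2 = 2

2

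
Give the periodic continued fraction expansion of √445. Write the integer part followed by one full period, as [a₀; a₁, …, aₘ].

a₀ = ⌊√445⌋ = 21.
With m₀=0, d₀=1 and mₖ₊₁ = dₖaₖ − mₖ, dₖ₊₁ = (n − mₖ₊₁²)/dₖ, aₖ₊₁ = ⌊(a₀+mₖ₊₁)/dₖ₊₁⌋:
  k=1: m=21, d=4, a=10
  k=2: m=19, d=21, a=1
  k=3: m=2, d=21, a=1
  k=4: m=19, d=4, a=10
  k=5: m=21, d=1, a=42
d=1 and a=2a₀=42 at k=5, so the next step gives (m, d) = (21, 4) again — its k=1 value — and the period has length 5.

[21; 10, 1, 1, 10, 42]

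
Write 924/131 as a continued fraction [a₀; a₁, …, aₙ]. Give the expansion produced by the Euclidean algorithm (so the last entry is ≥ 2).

[7; 18, 1, 2, 2]

924 = 7·131 + 7
131 = 18·7 + 5
7 = 1·5 + 2
5 = 2·2 + 1
2 = 2·1 + 0  (stop)
So 924/131 = [7; 18, 1, 2, 2].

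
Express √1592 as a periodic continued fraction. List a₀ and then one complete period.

[39; 1, 8, 1, 78]

a₀ = ⌊√1592⌋ = 39.
With m₀=0, d₀=1 and mₖ₊₁ = dₖaₖ − mₖ, dₖ₊₁ = (n − mₖ₊₁²)/dₖ, aₖ₊₁ = ⌊(a₀+mₖ₊₁)/dₖ₊₁⌋:
  k=1: m=39, d=71, a=1
  k=2: m=32, d=8, a=8
  k=3: m=32, d=71, a=1
  k=4: m=39, d=1, a=78
d=1 and a=2a₀=78 at k=4, so the next step gives (m, d) = (39, 71) again — its k=1 value — and the period has length 4.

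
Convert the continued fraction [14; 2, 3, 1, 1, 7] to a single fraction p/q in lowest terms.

1747/121

Fold from the inside: start with 7/1.
  1 + 1/7 = 8/7
  1 + 7/8 = 15/8
  3 + 8/15 = 53/15
  2 + 15/53 = 121/53
  14 + 53/121 = 1747/121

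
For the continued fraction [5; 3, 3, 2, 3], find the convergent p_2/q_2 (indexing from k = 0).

Using pₖ = aₖpₖ₋₁ + pₖ₋₂, qₖ = aₖqₖ₋₁ + qₖ₋₂ (with p₋₁=1, p₋₂=0, q₋₁=0, q₋₂=1):
  k=0: a=5, p=5, q=1
  k=1: a=3, p=16, q=3
  k=2: a=3, p=53, q=10

53/10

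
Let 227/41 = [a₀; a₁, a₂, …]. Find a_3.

227 = 5·41 + 22   →  a_0 = 5
41 = 1·22 + 19   →  a_1 = 1
22 = 1·19 + 3   →  a_2 = 1
19 = 6·3 + 1   →  a_3 = 6

6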